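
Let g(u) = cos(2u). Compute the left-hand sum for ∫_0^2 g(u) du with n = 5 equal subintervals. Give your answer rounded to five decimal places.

Δu = (2 − 0)/5 = 0.4.
Left endpoints: 0, 0.4, 0.8, 1.2, 1.6.
g(0) ≈ 1.00000, g(0.4) ≈ 0.69671, g(0.8) ≈ -0.02920, g(1.2) ≈ -0.73739, g(1.6) ≈ -0.99829.
Sum = Δu · [g(0) + g(0.4) + g(0.8) + g(1.2) + g(1.6)].
Sum ≈ -0.02727.

-0.02727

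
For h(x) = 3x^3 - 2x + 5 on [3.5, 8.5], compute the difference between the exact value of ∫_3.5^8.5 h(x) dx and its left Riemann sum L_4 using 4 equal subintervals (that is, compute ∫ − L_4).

Exact integral: ∫_3.5^8.5 h(x) dx = 3767.5.
L_4 = 2772.96875.
Error = 3767.5 − 2772.96875 = 994.53125.

994.53125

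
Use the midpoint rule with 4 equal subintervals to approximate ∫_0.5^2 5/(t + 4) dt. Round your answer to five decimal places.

1.43778

Δt = (2 − 0.5)/4 = 0.375.
Midpoints: 0.6875, 1.0625, 1.4375, 1.8125.
f(0.6875) = 16/15, f(1.0625) = 80/81, f(1.4375) = 80/87, f(1.8125) = 80/93.
Sum = Δt · [f(0.6875) + f(1.0625) + f(1.4375) + f(1.8125)].
Sum ≈ 1.43778.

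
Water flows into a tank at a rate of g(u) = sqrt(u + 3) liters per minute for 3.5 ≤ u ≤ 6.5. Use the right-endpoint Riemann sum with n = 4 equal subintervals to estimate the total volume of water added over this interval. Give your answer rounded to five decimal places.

8.67094

Δu = (6.5 − 3.5)/4 = 0.75.
Right endpoints: 4.25, 5, 5.75, 6.5.
g(4.25) ≈ 2.69258, g(5) ≈ 2.82843, g(5.75) ≈ 2.95804, g(6.5) ≈ 3.08221.
Sum = Δu · [g(4.25) + g(5) + g(5.75) + g(6.5)].
Sum ≈ 8.67094.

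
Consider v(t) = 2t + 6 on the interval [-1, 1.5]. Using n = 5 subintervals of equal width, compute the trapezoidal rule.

Δt = (1.5 − (-1))/5 = 0.5.
v(-1) = 4, v(-0.5) = 5, v(0) = 6, v(0.5) = 7, v(1) = 8, v(1.5) = 9.
T_5 = (Δt/2)·[v(t_0) + 2v(t_1) + ... + 2v(t_{4}) + v(t_5)].
Sum = 16.25.

16.25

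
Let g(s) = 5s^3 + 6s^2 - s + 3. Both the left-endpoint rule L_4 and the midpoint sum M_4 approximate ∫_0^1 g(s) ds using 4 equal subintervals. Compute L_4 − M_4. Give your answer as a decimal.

-1.0390625

L_4 = 4.640625.
M_4 = 5.6796875.
L_4 − M_4 = -1.0390625.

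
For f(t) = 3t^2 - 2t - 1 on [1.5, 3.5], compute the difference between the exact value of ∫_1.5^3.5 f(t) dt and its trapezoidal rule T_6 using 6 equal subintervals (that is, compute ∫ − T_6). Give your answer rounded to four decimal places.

Exact integral: ∫_1.5^3.5 f(t) dt = 27.5.
T_6 ≈ 27.611111.
Error ≈ 27.5 − 27.611111 ≈ -0.1111.

-0.1111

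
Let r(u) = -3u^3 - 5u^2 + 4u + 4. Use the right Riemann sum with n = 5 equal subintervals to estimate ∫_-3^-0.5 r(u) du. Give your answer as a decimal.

Δu = (-0.5 − (-3))/5 = 0.5.
Right endpoints: -2.5, -2, -1.5, -1, -0.5.
r(-2.5) = 9.625, r(-2) = 0, r(-1.5) = -3.125, r(-1) = -2, r(-0.5) = 1.125.
Sum = Δu · [r(-2.5) + r(-2) + r(-1.5) + r(-1) + r(-0.5)].
Sum = 2.8125.

2.8125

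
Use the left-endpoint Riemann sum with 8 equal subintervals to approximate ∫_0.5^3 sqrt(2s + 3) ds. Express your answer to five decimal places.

6.17573

Δs = (3 − 0.5)/8 = 0.3125.
Left endpoints: 0.5, 0.8125, 1.125, 1.4375, 1.75, 2.0625, 2.375, 2.6875.
f(0.5) ≈ 2.00000, f(0.8125) ≈ 2.15058, f(1.125) ≈ 2.29129, f(1.4375) ≈ 2.42384, f(1.75) ≈ 2.54951, f(2.0625) ≈ 2.66927, f(2.375) ≈ 2.78388, f(2.6875) ≈ 2.89396.
Sum = Δs · [f(0.5) + f(0.8125) + f(1.125) + ...].
Sum ≈ 6.17573.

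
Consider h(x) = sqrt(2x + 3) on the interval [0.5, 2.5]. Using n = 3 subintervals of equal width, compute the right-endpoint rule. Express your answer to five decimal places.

5.14654

Δx = (2.5 − 0.5)/3 = 2/3.
Right endpoints: 7/6, 11/6, 2.5.
h(7/6) ≈ 2.30940, h(11/6) ≈ 2.58199, h(2.5) ≈ 2.82843.
Sum = Δx · [h(7/6) + h(11/6) + h(2.5)].
Sum ≈ 5.14654.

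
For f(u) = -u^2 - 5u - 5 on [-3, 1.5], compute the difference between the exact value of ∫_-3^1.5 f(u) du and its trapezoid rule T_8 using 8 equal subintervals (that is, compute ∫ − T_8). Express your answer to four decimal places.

0.2373

Exact integral: ∫_-3^1.5 f(u) du = -15.75.
T_8 ≈ -15.987305.
Error ≈ -15.75 − (-15.987305) ≈ 0.2373.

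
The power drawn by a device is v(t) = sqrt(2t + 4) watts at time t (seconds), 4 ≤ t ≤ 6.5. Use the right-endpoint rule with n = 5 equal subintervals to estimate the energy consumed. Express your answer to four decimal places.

Δt = (6.5 − 4)/5 = 0.5.
Right endpoints: 4.5, 5, 5.5, 6, 6.5.
v(4.5) ≈ 3.6056, v(5) ≈ 3.7417, v(5.5) ≈ 3.8730, v(6) ≈ 4.0000, v(6.5) ≈ 4.1231.
Sum = Δt · [v(4.5) + v(5) + v(5.5) + v(6) + v(6.5)].
Sum ≈ 9.6716.

9.6716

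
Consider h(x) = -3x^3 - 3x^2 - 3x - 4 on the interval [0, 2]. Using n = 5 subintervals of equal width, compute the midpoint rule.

Δx = (2 − 0)/5 = 0.4.
Midpoints: 0.2, 0.6, 1, 1.4, 1.8.
h(0.2) = -4.744, h(0.6) = -7.528, h(1) = -13, h(1.4) = -22.312, h(1.8) = -36.616.
Sum = Δx · [h(0.2) + h(0.6) + h(1) + h(1.4) + h(1.8)].
Sum = -33.68.

-33.68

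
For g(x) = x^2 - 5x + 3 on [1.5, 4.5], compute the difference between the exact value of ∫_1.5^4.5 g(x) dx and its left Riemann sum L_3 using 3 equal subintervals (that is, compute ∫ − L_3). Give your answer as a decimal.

1

Exact integral: ∫_1.5^4.5 g(x) dx = -6.75.
L_3 = -7.75.
Error = -6.75 − (-7.75) = 1.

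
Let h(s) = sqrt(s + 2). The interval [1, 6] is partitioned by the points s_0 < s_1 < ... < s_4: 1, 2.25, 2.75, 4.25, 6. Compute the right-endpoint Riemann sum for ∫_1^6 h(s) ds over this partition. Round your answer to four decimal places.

Subinterval widths: 1.25, 0.5, 1.5, 1.75.
Right endpoints: 2.25, 2.75, 4.25, 6.
h(2.25) ≈ 2.0616, h(2.75) ≈ 2.1794, h(4.25) ≈ 2.5000, h(6) ≈ 2.8284.
Sum = Σ Δs_i · h(s_i).
Sum ≈ 12.3664.

12.3664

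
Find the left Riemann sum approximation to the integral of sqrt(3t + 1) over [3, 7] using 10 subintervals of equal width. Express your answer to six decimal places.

Δt = (7 − 3)/10 = 0.4.
Left endpoints: 3, 3.4, 3.8, 4.2, 4.6, 5, 5.4, 5.8, 6.2, 6.6.
f(3) ≈ 3.162278, f(3.4) ≈ 3.346640, f(3.8) ≈ 3.521363, f(4.2) ≈ 3.687818, f(4.6) ≈ 3.847077, f(5) ≈ 4.000000, f(5.4) ≈ 4.147288, f(5.8) ≈ 4.289522, f(6.2) ≈ 4.427189, f(6.6) ≈ 4.560702.
Sum = Δt · [f(3) + f(3.4) + f(3.8) + ...].
Sum ≈ 15.595951.

15.595951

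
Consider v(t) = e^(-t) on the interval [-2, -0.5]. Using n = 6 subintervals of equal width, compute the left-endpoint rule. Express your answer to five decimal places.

6.48774

Δt = (-0.5 − (-2))/6 = 0.25.
Left endpoints: -2, -1.75, -1.5, -1.25, -1, -0.75.
v(-2) ≈ 7.38906, v(-1.75) ≈ 5.75460, v(-1.5) ≈ 4.48169, v(-1.25) ≈ 3.49034, v(-1) ≈ 2.71828, v(-0.75) ≈ 2.11700.
Sum = Δt · [v(-2) + v(-1.75) + v(-1.5) + ...].
Sum ≈ 6.48774.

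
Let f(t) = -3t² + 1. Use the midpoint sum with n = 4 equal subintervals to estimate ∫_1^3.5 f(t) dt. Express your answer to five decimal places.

-39.13086

Δt = (3.5 − 1)/4 = 0.625.
Midpoints: 1.3125, 1.9375, 2.5625, 3.1875.
f(1.3125) = -4.16796875, f(1.9375) = -10.26171875, f(2.5625) = -18.69921875, f(3.1875) = -29.48046875.
Sum = Δt · [f(1.3125) + f(1.9375) + f(2.5625) + f(3.1875)].
Sum ≈ -39.13086.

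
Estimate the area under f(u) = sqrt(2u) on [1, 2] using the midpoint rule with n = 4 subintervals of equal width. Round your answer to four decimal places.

Δu = (2 − 1)/4 = 0.25.
Midpoints: 1.125, 1.375, 1.625, 1.875.
f(1.125) ≈ 1.5000, f(1.375) ≈ 1.6583, f(1.625) ≈ 1.8028, f(1.875) ≈ 1.9365.
Sum = Δu · [f(1.125) + f(1.375) + f(1.625) + f(1.875)].
Sum ≈ 1.7244.

1.7244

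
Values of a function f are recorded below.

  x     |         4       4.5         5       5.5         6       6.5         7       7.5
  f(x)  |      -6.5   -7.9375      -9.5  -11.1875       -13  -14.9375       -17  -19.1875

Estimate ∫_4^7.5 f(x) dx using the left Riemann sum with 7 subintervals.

-40.03125

Δx = 0.5.
Sum = 0.5·[(-6.5) + (-7.9375) + (-9.5) + (-11.1875) + (-13) + (-14.9375) + (-17)] = -40.03125.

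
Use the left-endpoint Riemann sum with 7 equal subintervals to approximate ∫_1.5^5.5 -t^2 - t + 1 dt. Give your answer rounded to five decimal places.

-55.40816

Δt = (5.5 − 1.5)/7 = 4/7.
Left endpoints: 1.5, 29/14, 37/14, 45/14, 53/14, 61/14, 69/14.
f(1.5) = -2.75, f(29/14) = -1051/196, f(37/14) = -1691/196, f(45/14) = -2459/196, f(53/14) = -3355/196, f(61/14) = -4379/196, f(69/14) = -5531/196.
Sum = Δt · [f(1.5) + f(29/14) + f(37/14) + ...].
Sum ≈ -55.40816.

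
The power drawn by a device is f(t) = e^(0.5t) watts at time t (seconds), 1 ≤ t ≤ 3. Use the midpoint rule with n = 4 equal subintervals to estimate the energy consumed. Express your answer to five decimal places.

5.65121

Δt = (3 − 1)/4 = 0.5.
Midpoints: 1.25, 1.75, 2.25, 2.75.
f(1.25) ≈ 1.86825, f(1.75) ≈ 2.39888, f(2.25) ≈ 3.08022, f(2.75) ≈ 3.95508.
Sum = Δt · [f(1.25) + f(1.75) + f(2.25) + f(2.75)].
Sum ≈ 5.65121.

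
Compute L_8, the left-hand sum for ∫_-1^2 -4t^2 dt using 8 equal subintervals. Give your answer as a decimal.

Δt = (2 − (-1))/8 = 0.375.
Left endpoints: -1, -0.625, -0.25, 0.125, 0.5, 0.875, 1.25, 1.625.
f(-1) = -4, f(-0.625) = -1.5625, f(-0.25) = -0.25, f(0.125) = -0.0625, f(0.5) = -1, f(0.875) = -3.0625, f(1.25) = -6.25, f(1.625) = -10.5625.
Sum = Δt · [f(-1) + f(-0.625) + f(-0.25) + ...].
Sum = -10.03125.

-10.03125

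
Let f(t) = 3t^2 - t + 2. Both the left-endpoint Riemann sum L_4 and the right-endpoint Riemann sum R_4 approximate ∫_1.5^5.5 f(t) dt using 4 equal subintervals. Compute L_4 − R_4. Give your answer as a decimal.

L_4 = 119.
R_4 = 199.
L_4 − R_4 = -80.

-80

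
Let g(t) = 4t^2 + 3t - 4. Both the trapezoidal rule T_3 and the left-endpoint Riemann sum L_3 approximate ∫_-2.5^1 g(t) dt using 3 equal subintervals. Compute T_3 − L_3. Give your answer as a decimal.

T_3 ≈ 3.46759.
L_3 ≈ 9.59259.
T_3 − L_3 = -6.125.

-6.125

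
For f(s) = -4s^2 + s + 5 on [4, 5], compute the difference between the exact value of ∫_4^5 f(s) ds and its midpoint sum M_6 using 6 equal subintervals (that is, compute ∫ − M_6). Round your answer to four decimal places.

Exact integral: ∫_4^5 f(s) ds ≈ -71.833333.
M_6 ≈ -71.824074.
Error ≈ -71.833333 − (-71.824074) ≈ -0.0093.

-0.0093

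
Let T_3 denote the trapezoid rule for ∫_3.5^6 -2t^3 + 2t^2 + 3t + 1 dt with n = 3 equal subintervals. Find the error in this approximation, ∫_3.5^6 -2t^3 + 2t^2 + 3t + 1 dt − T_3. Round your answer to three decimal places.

Exact integral: ∫_3.5^6 f(t) dt ≈ -419.42708.
T_3 ≈ -427.09491.
Error ≈ -419.42708 − (-427.09491) ≈ 7.668.

7.668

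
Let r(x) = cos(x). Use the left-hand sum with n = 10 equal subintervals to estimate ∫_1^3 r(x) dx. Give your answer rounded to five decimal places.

Δx = (3 − 1)/10 = 0.2.
Left endpoints: 1, 1.2, 1.4, 1.6, 1.8, 2, 2.2, 2.4, 2.6, 2.8.
r(1) ≈ 0.54030, r(1.2) ≈ 0.36236, r(1.4) ≈ 0.16997, r(1.6) ≈ -0.02920, r(1.8) ≈ -0.22720, r(2) ≈ -0.41615, r(2.2) ≈ -0.58850, r(2.4) ≈ -0.73739, r(2.6) ≈ -0.85689, r(2.8) ≈ -0.94222.
Sum = Δx · [r(1) + r(1.2) + r(1.4) + ...].
Sum ≈ -0.54499.

-0.54499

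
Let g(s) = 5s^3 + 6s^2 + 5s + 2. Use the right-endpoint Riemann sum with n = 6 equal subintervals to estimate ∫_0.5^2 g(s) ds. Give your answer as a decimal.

57.10546875

Δs = (2 − 0.5)/6 = 0.25.
Right endpoints: 0.75, 1, 1.25, 1.5, 1.75, 2.
g(0.75) = 11.234375, g(1) = 18, g(1.25) = 27.390625, g(1.5) = 39.875, g(1.75) = 55.921875, g(2) = 76.
Sum = Δs · [g(0.75) + g(1) + g(1.25) + ...].
Sum = 57.10546875.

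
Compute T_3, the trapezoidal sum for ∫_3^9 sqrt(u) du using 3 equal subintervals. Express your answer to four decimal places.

14.4957

Δu = (9 − 3)/3 = 2.
f(3) ≈ 1.7321, f(5) ≈ 2.2361, f(7) ≈ 2.6458, f(9) ≈ 3.0000.
T_3 = (Δu/2)·[f(u_0) + 2f(u_1) + 2f(u_2) + f(u_3)].
Sum ≈ 14.4957.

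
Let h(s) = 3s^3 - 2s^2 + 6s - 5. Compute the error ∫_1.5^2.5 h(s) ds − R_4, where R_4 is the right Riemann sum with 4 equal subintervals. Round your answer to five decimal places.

Exact integral: ∫_1.5^2.5 h(s) ds ≈ 24.3333333.
R_4 = 28.84375.
Error ≈ 24.3333333 − 28.84375 ≈ -4.51042.

-4.51042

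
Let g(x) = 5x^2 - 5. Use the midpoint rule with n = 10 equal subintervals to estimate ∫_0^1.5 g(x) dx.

-1.8890625

Δx = (1.5 − 0)/10 = 0.15.
Midpoints: 0.075, 0.225, 0.375, 0.525, 0.675, 0.825, 0.975, 1.125, 1.275, 1.425.
g(0.075) = -4.971875, g(0.225) = -4.746875, g(0.375) = -4.296875, g(0.525) = -3.621875, g(0.675) = -2.721875, g(0.825) = -1.596875, g(0.975) = -0.246875, g(1.125) = 1.328125, g(1.275) = 3.128125, g(1.425) = 5.153125.
Sum = Δx · [g(0.075) + g(0.225) + g(0.375) + ...].
Sum = -1.8890625.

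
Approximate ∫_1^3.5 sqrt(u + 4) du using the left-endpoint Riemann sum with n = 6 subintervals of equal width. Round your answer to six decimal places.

6.134214

Δu = (3.5 − 1)/6 = 5/12.
Left endpoints: 1, 17/12, 11/6, 2.25, 8/3, 37/12.
f(1) ≈ 2.236068, f(17/12) ≈ 2.327373, f(11/6) ≈ 2.415229, f(2.25) ≈ 2.500000, f(8/3) ≈ 2.581989, f(37/12) ≈ 2.661453.
Sum = Δu · [f(1) + f(17/12) + f(11/6) + ...].
Sum ≈ 6.134214.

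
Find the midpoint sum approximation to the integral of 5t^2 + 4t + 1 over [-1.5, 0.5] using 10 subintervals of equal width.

Δt = (0.5 − (-1.5))/10 = 0.2.
Midpoints: -1.4, -1.2, -1, -0.8, -0.6, -0.4, -0.2, 0, 0.2, 0.4.
f(-1.4) = 5.2, f(-1.2) = 3.4, f(-1) = 2, f(-0.8) = 1, f(-0.6) = 0.4, f(-0.4) = 0.2, f(-0.2) = 0.4, f(0) = 1, f(0.2) = 2, f(0.4) = 3.4.
Sum = Δt · [f(-1.4) + f(-1.2) + f(-1) + ...].
Sum = 3.8.

3.8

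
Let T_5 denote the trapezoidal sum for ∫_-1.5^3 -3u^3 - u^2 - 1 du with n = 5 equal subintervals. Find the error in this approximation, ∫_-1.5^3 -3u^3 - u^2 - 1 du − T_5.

Exact integral: ∫_-1.5^3 f(u) du = -71.578125.
T_5 = -76.28625.
Error = -71.578125 − (-76.28625) = 4.708125.

4.708125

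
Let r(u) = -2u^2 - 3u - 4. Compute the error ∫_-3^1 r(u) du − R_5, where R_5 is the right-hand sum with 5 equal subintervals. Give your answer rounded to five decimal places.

-0.74667

Exact integral: ∫_-3^1 r(u) du ≈ -22.6666667.
R_5 = -21.92.
Error ≈ -22.6666667 − (-21.92) ≈ -0.74667.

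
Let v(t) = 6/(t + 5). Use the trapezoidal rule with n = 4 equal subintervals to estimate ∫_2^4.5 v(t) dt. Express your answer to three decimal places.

Δt = (4.5 − 2)/4 = 0.625.
v(2) = 6/7, v(2.625) = 48/61, v(3.25) = 8/11, v(3.875) = 48/71, v(4.5) = 12/19.
T_4 = (Δt/2)·[v(t_0) + 2v(t_1) + 2v(t_2) + 2v(t_3) + v(t_4)].
Sum ≈ 1.834.

1.834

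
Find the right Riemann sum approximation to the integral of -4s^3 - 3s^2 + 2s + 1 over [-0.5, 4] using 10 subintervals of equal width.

-369.77625

Δs = (4 − (-0.5))/10 = 0.45.
Right endpoints: -0.05, 0.4, 0.85, 1.3, 1.75, 2.2, 2.65, 3.1, 3.55, 4.
f(-0.05) = 0.893, f(0.4) = 1.064, f(0.85) = -1.924, f(1.3) = -10.258, f(1.75) = -26.125, f(2.2) = -51.712, f(2.65) = -89.206, f(3.1) = -140.794, f(3.55) = -208.663, f(4) = -295.
Sum = Δs · [f(-0.05) + f(0.4) + f(0.85) + ...].
Sum = -369.77625.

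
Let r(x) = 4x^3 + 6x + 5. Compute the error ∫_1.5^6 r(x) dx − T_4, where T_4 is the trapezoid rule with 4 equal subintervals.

-42.71484375

Exact integral: ∫_1.5^6 r(x) dx = 1414.6875.
T_4 = 1457.40234375.
Error = 1414.6875 − 1457.40234375 = -42.71484375.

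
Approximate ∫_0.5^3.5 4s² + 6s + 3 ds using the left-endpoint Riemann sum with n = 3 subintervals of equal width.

Δs = (3.5 − 0.5)/3 = 1.
Left endpoints: 0.5, 1.5, 2.5.
f(0.5) = 7, f(1.5) = 21, f(2.5) = 43.
Sum = Δs · [f(0.5) + f(1.5) + f(2.5)].
Sum = 71.

71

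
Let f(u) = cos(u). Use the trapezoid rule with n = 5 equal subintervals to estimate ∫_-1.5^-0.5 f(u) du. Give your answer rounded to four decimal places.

0.5163

Δu = (-0.5 − (-1.5))/5 = 0.2.
f(-1.5) ≈ 0.0707, f(-1.3) ≈ 0.2675, f(-1.1) ≈ 0.4536, f(-0.9) ≈ 0.6216, f(-0.7) ≈ 0.7648, f(-0.5) ≈ 0.8776.
T_5 = (Δu/2)·[f(u_0) + 2f(u_1) + ... + 2f(u_{4}) + f(u_5)].
Sum ≈ 0.5163.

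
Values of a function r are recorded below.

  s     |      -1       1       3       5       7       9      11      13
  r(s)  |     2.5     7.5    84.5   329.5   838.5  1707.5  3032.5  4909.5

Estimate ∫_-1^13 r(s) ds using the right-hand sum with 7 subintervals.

21819

Δs = 2.
Sum = 2·[7.5 + 84.5 + 329.5 + 838.5 + 1707.5 + 3032.5 + 4909.5] = 21819.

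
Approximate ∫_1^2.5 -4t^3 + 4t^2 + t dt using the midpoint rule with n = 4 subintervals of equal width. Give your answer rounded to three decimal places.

-15.639

Δt = (2.5 − 1)/4 = 0.375.
Midpoints: 1.1875, 1.5625, 1.9375, 2.3125.
f(1.1875) = 133/1024, f(1.5625) = -4025/1024, f(1.9375) = -12431/1024, f(2.3125) = -26381/1024.
Sum = Δt · [f(1.1875) + f(1.5625) + f(1.9375) + f(2.3125)].
Sum ≈ -15.639.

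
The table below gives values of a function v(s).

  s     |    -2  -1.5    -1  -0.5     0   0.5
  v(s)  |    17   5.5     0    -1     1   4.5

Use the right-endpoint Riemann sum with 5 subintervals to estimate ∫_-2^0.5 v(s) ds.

Δs = 0.5.
Sum = 0.5·[5.5 + 0 + (-1) + 1 + 4.5] = 5.

5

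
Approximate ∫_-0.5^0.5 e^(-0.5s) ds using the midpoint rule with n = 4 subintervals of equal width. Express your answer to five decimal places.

Δs = (0.5 − (-0.5))/4 = 0.25.
Midpoints: -0.375, -0.125, 0.125, 0.375.
f(-0.375) ≈ 1.20623, f(-0.125) ≈ 1.06449, f(0.125) ≈ 0.93941, f(0.375) ≈ 0.82903.
Sum = Δs · [f(-0.375) + f(-0.125) + f(0.125) + f(0.375)].
Sum ≈ 1.00979.

1.00979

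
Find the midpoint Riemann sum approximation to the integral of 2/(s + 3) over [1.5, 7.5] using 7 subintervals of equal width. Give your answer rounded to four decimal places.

1.6921

Δs = (7.5 − 1.5)/7 = 6/7.
Midpoints: 27/14, 39/14, 51/14, 4.5, 75/14, 87/14, 99/14.
f(27/14) = 28/69, f(39/14) = 28/81, f(51/14) = 28/93, f(4.5) = 4/15, f(75/14) = 28/117, f(87/14) = 28/129, f(99/14) = 28/141.
Sum = Δs · [f(27/14) + f(39/14) + f(51/14) + ...].
Sum ≈ 1.6921.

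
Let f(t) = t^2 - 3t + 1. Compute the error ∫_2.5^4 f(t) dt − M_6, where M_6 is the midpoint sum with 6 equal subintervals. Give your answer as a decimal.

Exact integral: ∫_2.5^4 f(t) dt = 3.
M_6 = 2.9921875.
Error = 3 − 2.9921875 = 0.0078125.

0.0078125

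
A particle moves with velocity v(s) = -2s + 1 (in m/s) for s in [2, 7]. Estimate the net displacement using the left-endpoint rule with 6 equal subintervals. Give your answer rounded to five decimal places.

Δs = (7 − 2)/6 = 5/6.
Left endpoints: 2, 17/6, 11/3, 4.5, 16/3, 37/6.
v(2) = -3, v(17/6) = -14/3, v(11/3) = -19/3, v(4.5) = -8, v(16/3) = -29/3, v(37/6) = -34/3.
Sum = Δs · [v(2) + v(17/6) + v(11/3) + ...].
Sum ≈ -35.83333.

-35.83333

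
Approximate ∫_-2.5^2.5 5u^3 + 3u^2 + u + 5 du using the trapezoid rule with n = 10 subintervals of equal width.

Δu = (2.5 − (-2.5))/10 = 0.5.
f(-2.5) = -56.875, f(-2) = -25, f(-1.5) = -6.625, f(-1) = 2, f(-0.5) = 4.625, f(0) = 5, f(0.5) = 6.875, f(1) = 14, f(1.5) = 30.125, f(2) = 59, f(2.5) = 104.375.
T_10 = (Δu/2)·[f(u_0) + 2f(u_1) + ... + 2f(u_{9}) + f(u_10)].
Sum = 56.875.

56.875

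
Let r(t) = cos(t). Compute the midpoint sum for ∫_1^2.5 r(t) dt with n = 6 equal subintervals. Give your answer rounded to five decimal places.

-0.24363

Δt = (2.5 − 1)/6 = 0.25.
Midpoints: 1.125, 1.375, 1.625, 1.875, 2.125, 2.375.
r(1.125) ≈ 0.43118, r(1.375) ≈ 0.19455, r(1.625) ≈ -0.05418, r(1.875) ≈ -0.29953, r(2.125) ≈ -0.52627, r(2.375) ≈ -0.72028.
Sum = Δt · [r(1.125) + r(1.375) + r(1.625) + ...].
Sum ≈ -0.24363.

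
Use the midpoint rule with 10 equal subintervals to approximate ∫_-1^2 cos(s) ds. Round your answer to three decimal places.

Δs = (2 − (-1))/10 = 0.3.
Midpoints: -0.85, -0.55, -0.25, 0.05, 0.35, 0.65, 0.95, 1.25, 1.55, 1.85.
f(-0.85) ≈ 0.660, f(-0.55) ≈ 0.853, f(-0.25) ≈ 0.969, f(0.05) ≈ 0.999, f(0.35) ≈ 0.939, f(0.65) ≈ 0.796, f(0.95) ≈ 0.582, f(1.25) ≈ 0.315, f(1.55) ≈ 0.021, f(1.85) ≈ -0.276.
Sum = Δs · [f(-0.85) + f(-0.55) + f(-0.25) + ...].
Sum ≈ 1.757.

1.757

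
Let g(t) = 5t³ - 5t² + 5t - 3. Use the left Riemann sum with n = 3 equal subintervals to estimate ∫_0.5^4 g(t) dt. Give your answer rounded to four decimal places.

Δt = (4 − 0.5)/3 = 7/6.
Left endpoints: 0.5, 5/3, 17/6.
g(0.5) = -1.125, g(5/3) = 394/27, g(17/6) = 18307/216.
Sum = Δt · [g(0.5) + g(5/3) + g(17/6)].
Sum ≈ 114.5926.

114.5926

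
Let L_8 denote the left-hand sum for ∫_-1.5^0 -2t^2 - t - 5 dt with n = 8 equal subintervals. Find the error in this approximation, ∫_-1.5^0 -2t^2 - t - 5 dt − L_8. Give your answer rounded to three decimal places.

0.299

Exact integral: ∫_-1.5^0 f(t) dt = -8.625.
L_8 ≈ -8.92383.
Error ≈ -8.625 − (-8.92383) ≈ 0.299.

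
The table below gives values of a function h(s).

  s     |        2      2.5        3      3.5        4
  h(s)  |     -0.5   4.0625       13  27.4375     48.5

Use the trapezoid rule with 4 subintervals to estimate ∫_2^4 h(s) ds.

34.25

Δs = 0.5.
T_4 = (0.5/2)·[(-0.5) + 2·4.0625 + 2·13 + 2·27.4375 + 48.5] = 34.25.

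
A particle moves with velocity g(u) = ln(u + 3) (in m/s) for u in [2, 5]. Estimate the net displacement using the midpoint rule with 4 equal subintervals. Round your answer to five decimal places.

Δu = (5 − 2)/4 = 0.75.
Midpoints: 2.375, 3.125, 3.875, 4.625.
g(2.375) ≈ 1.68176, g(3.125) ≈ 1.81238, g(3.875) ≈ 1.92789, g(4.625) ≈ 2.03143.
Sum = Δu · [g(2.375) + g(3.125) + g(3.875) + g(4.625)].
Sum ≈ 5.59010.

5.59010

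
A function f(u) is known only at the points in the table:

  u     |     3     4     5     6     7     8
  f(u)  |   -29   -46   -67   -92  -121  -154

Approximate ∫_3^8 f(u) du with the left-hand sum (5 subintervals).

Δu = 1.
Sum = 1·[(-29) + (-46) + (-67) + (-92) + (-121)] = -355.

-355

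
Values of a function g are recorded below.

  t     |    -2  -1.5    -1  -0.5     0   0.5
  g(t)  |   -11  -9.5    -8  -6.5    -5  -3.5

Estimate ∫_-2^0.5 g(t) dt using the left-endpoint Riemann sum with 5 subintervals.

-20

Δt = 0.5.
Sum = 0.5·[(-11) + (-9.5) + (-8) + (-6.5) + (-5)] = -20.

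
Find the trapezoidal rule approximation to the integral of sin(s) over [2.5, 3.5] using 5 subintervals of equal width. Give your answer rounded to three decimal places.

Δs = (3.5 − 2.5)/5 = 0.2.
f(2.5) ≈ 0.598, f(2.7) ≈ 0.427, f(2.9) ≈ 0.239, f(3.1) ≈ 0.042, f(3.3) ≈ -0.158, f(3.5) ≈ -0.351.
T_5 = (Δs/2)·[f(s_0) + 2f(s_1) + ... + 2f(s_{4}) + f(s_5)].
Sum ≈ 0.135.

0.135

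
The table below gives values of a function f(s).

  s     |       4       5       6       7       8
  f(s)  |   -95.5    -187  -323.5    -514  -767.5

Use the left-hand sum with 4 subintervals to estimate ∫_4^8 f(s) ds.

-1120

Δs = 1.
Sum = 1·[(-95.5) + (-187) + (-323.5) + (-514)] = -1120.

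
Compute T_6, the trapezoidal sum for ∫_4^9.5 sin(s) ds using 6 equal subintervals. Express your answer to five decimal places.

0.31913

Δs = (9.5 − 4)/6 = 11/12.
f(4) ≈ -0.75680, f(59/12) ≈ -0.97921, f(35/6) ≈ -0.43483, f(6.75) ≈ 0.45004, f(23/3) ≈ 0.98251, f(103/12) ≈ 0.74561, f(9.5) ≈ -0.07515.
T_6 = (Δs/2)·[f(s_0) + 2f(s_1) + ... + 2f(s_{5}) + f(s_6)].
Sum ≈ 0.31913.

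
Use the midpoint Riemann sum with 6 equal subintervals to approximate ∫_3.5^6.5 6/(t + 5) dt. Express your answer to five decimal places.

Δt = (6.5 − 3.5)/6 = 0.5.
Midpoints: 3.75, 4.25, 4.75, 5.25, 5.75, 6.25.
f(3.75) = 24/35, f(4.25) = 24/37, f(4.75) = 8/13, f(5.25) = 24/41, f(5.75) = 24/43, f(6.25) = 8/15.
Sum = Δt · [f(3.75) + f(4.25) + f(4.75) + ...].
Sum ≈ 1.81329.

1.81329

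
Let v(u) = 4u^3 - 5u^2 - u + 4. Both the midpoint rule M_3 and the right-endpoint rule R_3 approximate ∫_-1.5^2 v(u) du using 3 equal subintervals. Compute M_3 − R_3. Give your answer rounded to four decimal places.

-17.0139

M_3 ≈ 5.898148.
R_3 ≈ 22.912037.
M_3 − R_3 ≈ -17.0139.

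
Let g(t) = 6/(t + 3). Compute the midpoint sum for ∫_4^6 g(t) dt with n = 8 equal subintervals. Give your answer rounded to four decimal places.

Δt = (6 − 4)/8 = 0.25.
Midpoints: 4.125, 4.375, 4.625, 4.875, 5.125, 5.375, 5.625, 5.875.
g(4.125) = 16/19, g(4.375) = 48/59, g(4.625) = 48/61, g(4.875) = 16/21, g(5.125) = 48/65, g(5.375) = 48/67, g(5.625) = 16/23, g(5.875) = 48/71.
Sum = Δt · [g(4.125) + g(4.375) + g(4.625) + ...].
Sum ≈ 1.5078.

1.5078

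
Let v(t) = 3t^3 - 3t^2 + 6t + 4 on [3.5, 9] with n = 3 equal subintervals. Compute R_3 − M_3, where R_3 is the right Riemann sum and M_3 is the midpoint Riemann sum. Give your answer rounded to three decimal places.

R_3 ≈ 6242.42361.
M_3 ≈ 4268.29601.
R_3 − M_3 ≈ 1974.128.

1974.128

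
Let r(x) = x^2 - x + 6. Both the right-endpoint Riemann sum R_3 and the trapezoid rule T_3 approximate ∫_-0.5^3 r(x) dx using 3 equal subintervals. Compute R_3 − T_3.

3.0625

R_3 ≈ 29.523148.
T_3 ≈ 26.460648.
R_3 − T_3 = 3.0625.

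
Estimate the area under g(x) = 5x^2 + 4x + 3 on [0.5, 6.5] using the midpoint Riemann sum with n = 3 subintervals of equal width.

Δx = (6.5 − 0.5)/3 = 2.
Midpoints: 1.5, 3.5, 5.5.
g(1.5) = 20.25, g(3.5) = 78.25, g(5.5) = 176.25.
Sum = Δx · [g(1.5) + g(3.5) + g(5.5)].
Sum = 549.5.

549.5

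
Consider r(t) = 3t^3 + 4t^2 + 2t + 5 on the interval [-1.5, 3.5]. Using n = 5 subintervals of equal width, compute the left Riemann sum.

121.875

Δt = (3.5 − (-1.5))/5 = 1.
Left endpoints: -1.5, -0.5, 0.5, 1.5, 2.5.
r(-1.5) = 0.875, r(-0.5) = 4.625, r(0.5) = 7.375, r(1.5) = 27.125, r(2.5) = 81.875.
Sum = Δt · [r(-1.5) + r(-0.5) + r(0.5) + r(1.5) + r(2.5)].
Sum = 121.875.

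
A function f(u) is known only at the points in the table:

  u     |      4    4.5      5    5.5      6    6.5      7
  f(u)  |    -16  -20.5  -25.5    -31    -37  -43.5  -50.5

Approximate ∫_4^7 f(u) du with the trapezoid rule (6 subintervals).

Δu = 0.5.
T_6 = (0.5/2)·[(-16) + 2·(-20.5) + 2·(-25.5) + 2·(-31) + 2·(-37) + 2·(-43.5) + (-50.5)] = -95.375.

-95.375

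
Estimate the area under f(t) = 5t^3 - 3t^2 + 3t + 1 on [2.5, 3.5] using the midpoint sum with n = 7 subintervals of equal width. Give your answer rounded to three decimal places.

Δt = (3.5 − 2.5)/7 = 1/7.
Midpoints: 18/7, 19/7, 20/7, 3, 22/7, 23/7, 24/7.
f(18/7) = 25345/343, f(19/7) = 29850/343, f(20/7) = 34883/343, f(3) = 118, f(22/7) = 46653/343, f(23/7) = 53450/343, f(24/7) = 60895/343.
Sum = Δt · [f(18/7) + f(19/7) + f(20/7) + ...].
Sum ≈ 121.429.

121.429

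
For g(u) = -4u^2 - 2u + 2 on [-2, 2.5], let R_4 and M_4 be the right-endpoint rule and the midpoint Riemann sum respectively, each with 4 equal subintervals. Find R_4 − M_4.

-15.8203125

R_4 = -38.671875.
M_4 = -22.8515625.
R_4 − M_4 = -15.8203125.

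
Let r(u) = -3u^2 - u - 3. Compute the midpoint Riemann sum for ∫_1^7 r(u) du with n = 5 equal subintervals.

Δu = (7 − 1)/5 = 1.2.
Midpoints: 1.6, 2.8, 4, 5.2, 6.4.
r(1.6) = -12.28, r(2.8) = -29.32, r(4) = -55, r(5.2) = -89.32, r(6.4) = -132.28.
Sum = Δu · [r(1.6) + r(2.8) + r(4) + r(5.2) + r(6.4)].
Sum = -381.84.

-381.84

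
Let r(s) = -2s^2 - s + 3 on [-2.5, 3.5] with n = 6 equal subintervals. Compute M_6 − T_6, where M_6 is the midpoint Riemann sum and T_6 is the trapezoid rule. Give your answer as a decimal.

3

M_6 = -23.
T_6 = -26.
M_6 − T_6 = 3.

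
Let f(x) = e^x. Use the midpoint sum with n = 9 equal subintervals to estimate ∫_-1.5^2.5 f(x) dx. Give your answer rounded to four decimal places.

11.8615

Δx = (2.5 − (-1.5))/9 = 4/9.
Midpoints: -23/18, -5/6, -7/18, 1/18, 0.5, 17/18, 25/18, 11/6, 41/18.
f(-23/18) ≈ 0.2787, f(-5/6) ≈ 0.4346, f(-7/18) ≈ 0.6778, f(1/18) ≈ 1.0571, f(0.5) ≈ 1.6487, f(17/18) ≈ 2.5714, f(25/18) ≈ 4.0104, f(11/6) ≈ 6.2547, f(41/18) ≈ 9.7550.
Sum = Δx · [f(-23/18) + f(-5/6) + f(-7/18) + ...].
Sum ≈ 11.8615.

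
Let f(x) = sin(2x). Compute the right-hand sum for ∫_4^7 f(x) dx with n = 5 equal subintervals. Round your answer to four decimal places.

-0.1234

Δx = (7 − 4)/5 = 0.6.
Right endpoints: 4.6, 5.2, 5.8, 6.4, 7.
f(4.6) ≈ 0.2229, f(5.2) ≈ -0.8278, f(5.8) ≈ -0.8228, f(6.4) ≈ 0.2315, f(7) ≈ 0.9906.
Sum = Δx · [f(4.6) + f(5.2) + f(5.8) + f(6.4) + f(7)].
Sum ≈ -0.1234.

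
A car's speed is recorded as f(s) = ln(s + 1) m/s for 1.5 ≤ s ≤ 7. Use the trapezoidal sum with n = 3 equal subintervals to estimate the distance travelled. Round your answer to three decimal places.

8.769

Δs = (7 − 1.5)/3 = 11/6.
f(1.5) ≈ 0.916, f(10/3) ≈ 1.466, f(31/6) ≈ 1.819, f(7) ≈ 2.079.
T_3 = (Δs/2)·[f(s_0) + 2f(s_1) + 2f(s_2) + f(s_3)].
Sum ≈ 8.769.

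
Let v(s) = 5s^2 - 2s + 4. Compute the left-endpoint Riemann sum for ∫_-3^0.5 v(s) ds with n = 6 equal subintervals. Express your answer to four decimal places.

Δs = (0.5 − (-3))/6 = 7/12.
Left endpoints: -3, -29/12, -11/6, -1.25, -2/3, -1/12.
v(-3) = 55, v(-29/12) = 5477/144, v(-11/6) = 881/36, v(-1.25) = 14.3125, v(-2/3) = 68/9, v(-1/12) = 605/144.
Sum = Δs · [v(-3) + v(-29/12) + v(-11/6) + ...].
Sum ≈ 83.7529.

83.7529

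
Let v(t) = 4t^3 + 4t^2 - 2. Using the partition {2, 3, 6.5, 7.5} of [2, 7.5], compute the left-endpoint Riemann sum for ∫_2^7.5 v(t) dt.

1808.5

Subinterval widths: 1, 3.5, 1.
Left endpoints: 2, 3, 6.5.
v(2) = 46, v(3) = 142, v(6.5) = 1265.5.
Sum = Σ Δt_i · v(t_i).
Sum = 1808.5.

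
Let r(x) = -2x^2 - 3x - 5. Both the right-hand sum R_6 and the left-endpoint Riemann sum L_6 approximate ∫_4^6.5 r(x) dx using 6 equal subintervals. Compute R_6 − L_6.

R_6 ≈ -204.936343.
L_6 ≈ -179.936343.
R_6 − L_6 = -25.

-25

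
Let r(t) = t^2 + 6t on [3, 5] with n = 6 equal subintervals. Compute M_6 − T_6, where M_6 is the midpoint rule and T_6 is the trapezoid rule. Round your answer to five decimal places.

-0.05556

M_6 ≈ 80.6481481.
T_6 ≈ 80.7037037.
M_6 − T_6 ≈ -0.05556.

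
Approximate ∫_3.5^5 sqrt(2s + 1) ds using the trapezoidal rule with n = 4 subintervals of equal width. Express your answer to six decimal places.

Δs = (5 − 3.5)/4 = 0.375.
f(3.5) ≈ 2.828427, f(3.875) ≈ 2.958040, f(4.25) ≈ 3.082207, f(4.625) ≈ 3.201562, f(5) ≈ 3.316625.
T_4 = (Δs/2)·[f(s_0) + 2f(s_1) + 2f(s_2) + 2f(s_3) + f(s_4)].
Sum ≈ 4.617876.

4.617876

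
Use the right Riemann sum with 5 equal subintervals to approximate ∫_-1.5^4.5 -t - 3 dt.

Δt = (4.5 − (-1.5))/5 = 1.2.
Right endpoints: -0.3, 0.9, 2.1, 3.3, 4.5.
f(-0.3) = -2.7, f(0.9) = -3.9, f(2.1) = -5.1, f(3.3) = -6.3, f(4.5) = -7.5.
Sum = Δt · [f(-0.3) + f(0.9) + f(2.1) + f(3.3) + f(4.5)].
Sum = -30.6.

-30.6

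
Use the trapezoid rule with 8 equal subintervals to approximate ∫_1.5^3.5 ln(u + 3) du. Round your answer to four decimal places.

3.3980

Δu = (3.5 − 1.5)/8 = 0.25.
f(1.5) ≈ 1.5041, f(1.75) ≈ 1.5581, f(2) ≈ 1.6094, f(2.25) ≈ 1.6582, f(2.5) ≈ 1.7047, f(2.75) ≈ 1.7492, f(3) ≈ 1.7918, f(3.25) ≈ 1.8326, f(3.5) ≈ 1.8718.
T_8 = (Δu/2)·[f(u_0) + 2f(u_1) + ... + 2f(u_{7}) + f(u_8)].
Sum ≈ 3.3980.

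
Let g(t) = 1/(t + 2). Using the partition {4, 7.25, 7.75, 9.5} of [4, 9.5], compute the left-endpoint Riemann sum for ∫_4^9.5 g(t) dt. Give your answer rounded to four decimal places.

Subinterval widths: 3.25, 0.5, 1.75.
Left endpoints: 4, 7.25, 7.75.
g(4) = 1/6, g(7.25) = 4/37, g(7.75) = 4/39.
Sum = Σ Δt_i · g(t_i).
Sum ≈ 0.7752.

0.7752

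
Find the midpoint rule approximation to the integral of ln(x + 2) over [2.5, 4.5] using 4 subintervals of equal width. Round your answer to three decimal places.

3.399

Δx = (4.5 − 2.5)/4 = 0.5.
Midpoints: 2.75, 3.25, 3.75, 4.25.
f(2.75) ≈ 1.558, f(3.25) ≈ 1.658, f(3.75) ≈ 1.749, f(4.25) ≈ 1.833.
Sum = Δx · [f(2.75) + f(3.25) + f(3.75) + f(4.25)].
Sum ≈ 3.399.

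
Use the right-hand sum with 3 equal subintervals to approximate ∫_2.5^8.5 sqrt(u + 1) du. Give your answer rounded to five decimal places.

16.33206

Δu = (8.5 − 2.5)/3 = 2.
Right endpoints: 4.5, 6.5, 8.5.
f(4.5) ≈ 2.34521, f(6.5) ≈ 2.73861, f(8.5) ≈ 3.08221.
Sum = Δu · [f(4.5) + f(6.5) + f(8.5)].
Sum ≈ 16.33206.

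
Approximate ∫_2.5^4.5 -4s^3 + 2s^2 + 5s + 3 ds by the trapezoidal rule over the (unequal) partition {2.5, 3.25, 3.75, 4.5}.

Subinterval widths: 0.75, 0.5, 0.75.
f(2.5) = -34.5, f(3.25) = -96.9375, f(3.75) = -161.0625, f(4.5) = -298.5.
On each subinterval the trapezoid contributes (Δs_i/2)·[f(s_{i-1}) + f(s_i)].
Sum = -286.125.

-286.125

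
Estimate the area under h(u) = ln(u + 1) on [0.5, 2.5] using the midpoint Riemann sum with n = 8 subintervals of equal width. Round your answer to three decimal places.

Δu = (2.5 − 0.5)/8 = 0.25.
Midpoints: 0.625, 0.875, 1.125, 1.375, 1.625, 1.875, 2.125, 2.375.
h(0.625) ≈ 0.486, h(0.875) ≈ 0.629, h(1.125) ≈ 0.754, h(1.375) ≈ 0.865, h(1.625) ≈ 0.965, h(1.875) ≈ 1.056, h(2.125) ≈ 1.139, h(2.375) ≈ 1.216.
Sum = Δu · [h(0.625) + h(0.875) + h(1.125) + ...].
Sum ≈ 1.777.

1.777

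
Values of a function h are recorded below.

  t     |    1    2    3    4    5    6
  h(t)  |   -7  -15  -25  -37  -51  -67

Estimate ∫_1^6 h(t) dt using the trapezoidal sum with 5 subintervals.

-165

Δt = 1.
T_5 = (1/2)·[(-7) + 2·(-15) + 2·(-25) + 2·(-37) + 2·(-51) + (-67)] = -165.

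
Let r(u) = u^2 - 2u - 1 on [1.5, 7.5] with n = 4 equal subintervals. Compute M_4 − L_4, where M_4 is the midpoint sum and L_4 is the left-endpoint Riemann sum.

M_4 = 78.375.
L_4 = 50.25.
M_4 − L_4 = 28.125.

28.125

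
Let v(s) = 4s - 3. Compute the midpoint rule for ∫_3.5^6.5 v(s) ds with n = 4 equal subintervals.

51

Δs = (6.5 − 3.5)/4 = 0.75.
Midpoints: 3.875, 4.625, 5.375, 6.125.
v(3.875) = 12.5, v(4.625) = 15.5, v(5.375) = 18.5, v(6.125) = 21.5.
Sum = Δs · [v(3.875) + v(4.625) + v(5.375) + v(6.125)].
Sum = 51.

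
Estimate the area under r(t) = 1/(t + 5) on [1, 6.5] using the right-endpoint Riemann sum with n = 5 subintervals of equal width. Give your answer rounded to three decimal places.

0.609

Δt = (6.5 − 1)/5 = 1.1.
Right endpoints: 2.1, 3.2, 4.3, 5.4, 6.5.
r(2.1) = 10/71, r(3.2) = 5/41, r(4.3) = 10/93, r(5.4) = 5/52, r(6.5) = 2/23.
Sum = Δt · [r(2.1) + r(3.2) + r(4.3) + r(5.4) + r(6.5)].
Sum ≈ 0.609.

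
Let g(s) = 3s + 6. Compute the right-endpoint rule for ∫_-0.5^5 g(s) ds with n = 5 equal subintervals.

Δs = (5 − (-0.5))/5 = 1.1.
Right endpoints: 0.6, 1.7, 2.8, 3.9, 5.
g(0.6) = 7.8, g(1.7) = 11.1, g(2.8) = 14.4, g(3.9) = 17.7, g(5) = 21.
Sum = Δs · [g(0.6) + g(1.7) + g(2.8) + g(3.9) + g(5)].
Sum = 79.2.

79.2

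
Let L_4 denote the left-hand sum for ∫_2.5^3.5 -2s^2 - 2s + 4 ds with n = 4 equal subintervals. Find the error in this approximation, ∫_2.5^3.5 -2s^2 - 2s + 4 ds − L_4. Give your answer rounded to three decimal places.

-1.729

Exact integral: ∫_2.5^3.5 f(s) ds ≈ -20.16667.
L_4 = -18.4375.
Error ≈ -20.16667 − (-18.4375) ≈ -1.729.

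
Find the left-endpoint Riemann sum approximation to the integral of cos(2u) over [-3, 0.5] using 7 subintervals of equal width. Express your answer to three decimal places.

0.362

Δu = (0.5 − (-3))/7 = 0.5.
Left endpoints: -3, -2.5, -2, -1.5, -1, -0.5, 0.
f(-3) ≈ 0.960, f(-2.5) ≈ 0.284, f(-2) ≈ -0.654, f(-1.5) ≈ -0.990, f(-1) ≈ -0.416, f(-0.5) ≈ 0.540, f(0) ≈ 1.000.
Sum = Δu · [f(-3) + f(-2.5) + f(-2) + ...].
Sum ≈ 0.362.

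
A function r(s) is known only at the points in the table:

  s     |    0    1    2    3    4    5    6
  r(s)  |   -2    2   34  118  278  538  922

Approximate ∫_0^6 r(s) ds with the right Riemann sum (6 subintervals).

1892

Δs = 1.
Sum = 1·[2 + 34 + 118 + 278 + 538 + 922] = 1892.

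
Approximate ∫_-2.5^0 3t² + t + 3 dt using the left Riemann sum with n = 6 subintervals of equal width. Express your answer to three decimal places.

Δt = (0 − (-2.5))/6 = 5/12.
Left endpoints: -2.5, -25/12, -5/3, -1.25, -5/6, -5/12.
f(-2.5) = 19.25, f(-25/12) = 13.9375, f(-5/3) = 29/3, f(-1.25) = 6.4375, f(-5/6) = 4.25, f(-5/12) = 149/48.
Sum = Δt · [f(-2.5) + f(-25/12) + f(-5/3) + ...].
Sum ≈ 23.602.

23.602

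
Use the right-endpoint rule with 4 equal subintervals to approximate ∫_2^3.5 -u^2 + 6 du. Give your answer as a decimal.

Δu = (3.5 − 2)/4 = 0.375.
Right endpoints: 2.375, 2.75, 3.125, 3.5.
f(2.375) = 0.359375, f(2.75) = -1.5625, f(3.125) = -3.765625, f(3.5) = -6.25.
Sum = Δu · [f(2.375) + f(2.75) + f(3.125) + f(3.5)].
Sum = -4.20703125.

-4.20703125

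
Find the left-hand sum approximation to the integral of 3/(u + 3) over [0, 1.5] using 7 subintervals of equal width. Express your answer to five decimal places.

Δu = (1.5 − 0)/7 = 3/14.
Left endpoints: 0, 3/14, 3/7, 9/14, 6/7, 15/14, 9/7.
f(0) = 1, f(3/14) = 14/15, f(3/7) = 0.875, f(9/14) = 14/17, f(6/7) = 7/9, f(15/14) = 14/19, f(9/7) = 0.7.
Sum = Δu · [f(0) + f(3/14) + f(3/7) + ...].
Sum ≈ 1.25282.

1.25282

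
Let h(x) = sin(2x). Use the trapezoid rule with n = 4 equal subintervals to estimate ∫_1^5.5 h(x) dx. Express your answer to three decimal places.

Δx = (5.5 − 1)/4 = 1.125.
h(1) ≈ 0.909, h(2.125) ≈ -0.895, h(3.25) ≈ 0.215, h(4.375) ≈ 0.625, h(5.5) ≈ -1.000.
T_4 = (Δx/2)·[h(x_0) + 2h(x_1) + 2h(x_2) + 2h(x_3) + h(x_4)].
Sum ≈ -0.113.

-0.113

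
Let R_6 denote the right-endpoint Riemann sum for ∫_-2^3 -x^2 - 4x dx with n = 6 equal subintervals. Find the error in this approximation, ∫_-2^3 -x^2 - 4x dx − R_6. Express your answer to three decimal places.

10.995

Exact integral: ∫_-2^3 f(x) dx ≈ -21.66667.
R_6 ≈ -32.66204.
Error ≈ -21.66667 − (-32.66204) ≈ 10.995.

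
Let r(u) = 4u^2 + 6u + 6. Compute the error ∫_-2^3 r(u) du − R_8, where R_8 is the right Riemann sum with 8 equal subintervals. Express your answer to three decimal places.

-16.927

Exact integral: ∫_-2^3 r(u) du ≈ 91.66667.
R_8 = 108.59375.
Error ≈ 91.66667 − 108.59375 ≈ -16.927.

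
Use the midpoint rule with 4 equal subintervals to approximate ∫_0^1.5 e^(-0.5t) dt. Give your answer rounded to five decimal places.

1.05372

Δt = (1.5 − 0)/4 = 0.375.
Midpoints: 0.1875, 0.5625, 0.9375, 1.3125.
f(0.1875) ≈ 0.91051, f(0.5625) ≈ 0.75484, f(0.9375) ≈ 0.62578, f(1.3125) ≈ 0.51879.
Sum = Δt · [f(0.1875) + f(0.5625) + f(0.9375) + f(1.3125)].
Sum ≈ 1.05372.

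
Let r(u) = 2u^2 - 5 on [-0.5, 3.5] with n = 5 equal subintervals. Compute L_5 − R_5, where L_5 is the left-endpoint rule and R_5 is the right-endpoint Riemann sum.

L_5 = -0.08.
R_5 = 19.12.
L_5 − R_5 = -19.2.

-19.2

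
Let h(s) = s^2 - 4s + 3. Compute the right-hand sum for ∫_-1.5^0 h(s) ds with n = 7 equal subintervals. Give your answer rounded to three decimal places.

Δs = (0 − (-1.5))/7 = 3/14.
Right endpoints: -9/7, -15/14, -6/7, -9/14, -3/7, -3/14, 0.
h(-9/7) = 480/49, h(-15/14) = 1653/196, h(-6/7) = 351/49, h(-9/14) = 1173/196, h(-3/7) = 240/49, h(-3/14) = 765/196, h(0) = 3.
Sum = Δs · [h(-9/7) + h(-15/14) + h(-6/7) + ...].
Sum ≈ 9.253.

9.253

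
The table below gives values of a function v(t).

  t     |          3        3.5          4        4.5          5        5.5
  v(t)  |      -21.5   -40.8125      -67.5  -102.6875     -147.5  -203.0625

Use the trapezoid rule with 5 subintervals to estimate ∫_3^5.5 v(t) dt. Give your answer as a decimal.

Δt = 0.5.
T_5 = (0.5/2)·[(-21.5) + 2·(-40.8125) + 2·(-67.5) + 2·(-102.6875) + 2·(-147.5) + (-203.0625)] = -235.390625.

-235.390625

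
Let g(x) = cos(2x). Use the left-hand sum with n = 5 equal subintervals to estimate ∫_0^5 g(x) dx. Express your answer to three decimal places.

Δx = (5 − 0)/5 = 1.
Left endpoints: 0, 1, 2, 3, 4.
g(0) ≈ 1.000, g(1) ≈ -0.416, g(2) ≈ -0.654, g(3) ≈ 0.960, g(4) ≈ -0.146.
Sum = Δx · [g(0) + g(1) + g(2) + g(3) + g(4)].
Sum ≈ 0.745.

0.745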